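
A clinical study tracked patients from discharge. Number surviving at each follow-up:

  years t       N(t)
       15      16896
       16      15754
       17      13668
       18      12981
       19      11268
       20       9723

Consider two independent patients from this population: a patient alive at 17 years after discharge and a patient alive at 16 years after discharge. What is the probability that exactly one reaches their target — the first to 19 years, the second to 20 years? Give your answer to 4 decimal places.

p₁ = N(19)/N(17) = 11268/13668 = 0.824407; p₂ = N(20)/N(16) = 9723/15754 = 0.617177.
P(exactly one) = p₁(1−p₂) + (1−p₁)p₂ = 0.315602 + 0.108372 = 0.423974.

0.4240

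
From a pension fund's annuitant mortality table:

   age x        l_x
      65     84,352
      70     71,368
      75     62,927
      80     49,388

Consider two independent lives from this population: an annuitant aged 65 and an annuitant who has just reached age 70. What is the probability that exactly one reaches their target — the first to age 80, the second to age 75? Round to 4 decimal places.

0.4347

p₁ = l_80/l_65 = 49,388/84,352 = 0.585499; p₂ = l_75/l_70 = 62,927/71,368 = 0.881726.
P(exactly one) = p₁(1−p₂) + (1−p₁)p₂ = 0.069249 + 0.365476 = 0.434726.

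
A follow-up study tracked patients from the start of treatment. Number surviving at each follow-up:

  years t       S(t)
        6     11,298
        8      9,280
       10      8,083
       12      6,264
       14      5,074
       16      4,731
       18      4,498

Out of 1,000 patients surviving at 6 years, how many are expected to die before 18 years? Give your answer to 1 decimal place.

The relevant probability is 1 − 4,498/11,298 = 0.601876.
Expected number = 1,000 × 0.601876 = 601.9.

601.9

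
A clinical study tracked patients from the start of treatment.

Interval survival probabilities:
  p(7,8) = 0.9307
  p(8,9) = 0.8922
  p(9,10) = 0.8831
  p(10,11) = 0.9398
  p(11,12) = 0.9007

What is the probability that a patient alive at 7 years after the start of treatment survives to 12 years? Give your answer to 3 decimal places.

0.621

P(survive 7→12) = 0.9307 × 0.8922 × 0.8831 × 0.9398 × 0.9007.
= 0.620722.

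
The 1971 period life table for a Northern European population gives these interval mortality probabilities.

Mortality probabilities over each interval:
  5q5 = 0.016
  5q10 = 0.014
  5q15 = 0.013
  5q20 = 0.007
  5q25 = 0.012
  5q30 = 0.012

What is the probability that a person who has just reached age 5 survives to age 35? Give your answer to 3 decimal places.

0.928

30p5 = (1 − 0.016) × (1 − 0.014) × (1 − 0.013) × (1 − 0.007) × (1 − 0.012) × (1 − 0.012).
= 0.984 × 0.986 × 0.987 × 0.993 × 0.988 × 0.988 = 0.928223.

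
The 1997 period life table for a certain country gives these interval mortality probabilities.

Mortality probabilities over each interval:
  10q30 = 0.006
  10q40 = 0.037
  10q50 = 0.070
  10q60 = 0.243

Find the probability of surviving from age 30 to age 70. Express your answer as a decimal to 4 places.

0.6739

Survival from 30 to 70 is the product of surviving each interval: (1 − 0.006) × (1 − 0.037) × (1 − 0.070) × (1 − 0.243).
= 0.994 × 0.963 × 0.930 × 0.757 = 0.673894.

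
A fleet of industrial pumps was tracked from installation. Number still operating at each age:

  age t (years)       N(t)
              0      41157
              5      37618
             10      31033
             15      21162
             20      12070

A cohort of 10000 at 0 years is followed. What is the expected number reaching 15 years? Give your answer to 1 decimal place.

The relevant probability is 21162/41157 = 0.514177.
Expected number = 10000 × 0.514177 = 5141.8.

5141.8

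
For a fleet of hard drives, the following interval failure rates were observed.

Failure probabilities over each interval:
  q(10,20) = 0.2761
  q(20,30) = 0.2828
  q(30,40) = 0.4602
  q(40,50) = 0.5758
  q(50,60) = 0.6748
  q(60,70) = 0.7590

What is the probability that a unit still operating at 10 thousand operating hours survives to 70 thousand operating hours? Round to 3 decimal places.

0.009

The overall survival probability is (1 − 0.2761) × (1 − 0.2828) × (1 − 0.4602) × (1 − 0.5758) × (1 − 0.6748) × (1 − 0.7590).
= 0.7239 × 0.7172 × 0.5398 × 0.4242 × 0.3252 × 0.2410 = 0.009317.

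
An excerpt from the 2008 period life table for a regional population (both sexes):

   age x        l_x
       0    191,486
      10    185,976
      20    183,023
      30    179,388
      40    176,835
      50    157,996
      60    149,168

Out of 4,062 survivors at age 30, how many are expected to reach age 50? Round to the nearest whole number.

3578

The relevant probability is 157,996/179,388 = 0.880750.
Expected number = 4,062 × 0.880750 = 3578.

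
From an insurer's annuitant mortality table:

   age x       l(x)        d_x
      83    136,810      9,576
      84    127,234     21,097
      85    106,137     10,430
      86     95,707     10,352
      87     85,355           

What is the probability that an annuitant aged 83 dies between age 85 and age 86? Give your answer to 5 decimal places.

0.07624

This is the probability of reaching 85 but not 86, conditional on being alive at 83: (l(85) − l(86)) / l(83).
= (106,137 − 95,707) / 136,810 = 10,430 / 136,810 = 0.076237.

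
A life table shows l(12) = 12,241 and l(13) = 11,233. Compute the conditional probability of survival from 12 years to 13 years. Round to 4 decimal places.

0.9177

The conditional survival probability is l(13)/l(12) = 11,233/12,241 = 0.917654.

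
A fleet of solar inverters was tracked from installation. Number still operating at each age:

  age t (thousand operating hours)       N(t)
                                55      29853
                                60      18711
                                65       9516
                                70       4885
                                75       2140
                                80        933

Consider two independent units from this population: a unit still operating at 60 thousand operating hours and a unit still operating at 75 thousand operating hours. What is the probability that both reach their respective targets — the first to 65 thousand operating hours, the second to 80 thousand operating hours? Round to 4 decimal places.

p₁ = N(65)/N(60) = 9516/18711 = 0.508578; p₂ = N(80)/N(75) = 933/2140 = 0.435981.
P(both) = p₁ × p₂ = 0.508578 × 0.435981 = 0.221730.

0.2217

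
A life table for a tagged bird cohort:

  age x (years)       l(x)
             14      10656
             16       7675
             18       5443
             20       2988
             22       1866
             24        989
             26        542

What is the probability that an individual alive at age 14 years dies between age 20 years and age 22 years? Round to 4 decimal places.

This is the probability of reaching 20 but not 22, conditional on being alive at 14: (l(20) − l(22)) / l(14).
= (2988 − 1866) / 10656 = 1122 / 10656 = 0.105293.

0.1053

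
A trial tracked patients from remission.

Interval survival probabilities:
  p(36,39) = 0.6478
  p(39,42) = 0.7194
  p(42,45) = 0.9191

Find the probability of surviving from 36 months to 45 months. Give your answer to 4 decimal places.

0.4283

Survival from 36 to 45 is the product of surviving each interval: 0.6478 × 0.7194 × 0.9191.
= 0.428326.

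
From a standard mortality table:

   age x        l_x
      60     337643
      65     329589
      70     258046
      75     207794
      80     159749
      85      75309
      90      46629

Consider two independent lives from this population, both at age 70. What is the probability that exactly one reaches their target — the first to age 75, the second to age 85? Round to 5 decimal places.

p₁ = l_75/l_70 = 207794/258046 = 0.805260; p₂ = l_85/l_70 = 75309/258046 = 0.291843.
P(exactly one) = p₁(1−p₂) + (1−p₁)p₂ = 0.570251 + 0.056834 = 0.627084.

0.62708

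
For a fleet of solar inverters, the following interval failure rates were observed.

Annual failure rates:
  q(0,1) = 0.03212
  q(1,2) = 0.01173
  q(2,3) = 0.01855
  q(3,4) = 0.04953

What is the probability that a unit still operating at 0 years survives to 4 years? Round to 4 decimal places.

Survival from 0 to 4 is the product of surviving each interval: (1 − 0.03212) × (1 − 0.01173) × (1 − 0.01855) × (1 − 0.04953).
= 0.96788 × 0.98827 × 0.98145 × 0.95047 = 0.892285.

0.8923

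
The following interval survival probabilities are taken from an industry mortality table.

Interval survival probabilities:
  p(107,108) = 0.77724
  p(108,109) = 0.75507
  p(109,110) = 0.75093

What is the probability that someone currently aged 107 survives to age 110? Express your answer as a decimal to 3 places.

The overall survival probability is 0.77724 × 0.75507 × 0.75093.
= 0.440699.

0.441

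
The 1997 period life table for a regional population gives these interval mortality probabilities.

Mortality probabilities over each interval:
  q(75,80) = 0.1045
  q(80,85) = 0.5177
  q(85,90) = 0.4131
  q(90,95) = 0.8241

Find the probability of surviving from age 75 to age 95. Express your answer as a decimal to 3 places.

0.045

The overall survival probability is (1 − 0.1045) × (1 − 0.5177) × (1 − 0.4131) × (1 − 0.8241).
= 0.8955 × 0.4823 × 0.5869 × 0.1759 = 0.044587.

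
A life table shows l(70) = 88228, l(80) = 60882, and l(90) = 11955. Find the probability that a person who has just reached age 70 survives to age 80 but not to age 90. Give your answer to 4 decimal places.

0.5546

This is the probability of reaching 80 but not 90, conditional on being alive at 70: (l(80) − l(90)) / l(70).
= (60882 − 11955) / 88228 = 48927 / 88228 = 0.554552.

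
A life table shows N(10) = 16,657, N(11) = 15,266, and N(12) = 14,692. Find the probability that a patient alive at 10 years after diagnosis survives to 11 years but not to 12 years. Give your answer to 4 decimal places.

This is the probability of reaching 11 but not 12, conditional on being alive at 10: (N(11) − N(12)) / N(10).
= (15,266 − 14,692) / 16,657 = 574 / 16,657 = 0.034460.

0.0345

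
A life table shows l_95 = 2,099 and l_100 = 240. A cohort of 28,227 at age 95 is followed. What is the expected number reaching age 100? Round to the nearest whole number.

3227

The relevant probability is 240/2,099 = 0.114340.
Expected number = 28,227 × 0.114340 = 3227.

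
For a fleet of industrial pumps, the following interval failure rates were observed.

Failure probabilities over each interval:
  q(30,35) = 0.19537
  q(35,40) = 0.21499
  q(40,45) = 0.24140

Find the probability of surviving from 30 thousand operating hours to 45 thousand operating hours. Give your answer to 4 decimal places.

The overall survival probability is (1 − 0.19537) × (1 − 0.21499) × (1 − 0.24140).
= 0.80463 × 0.78501 × 0.75860 = 0.479164.

0.4792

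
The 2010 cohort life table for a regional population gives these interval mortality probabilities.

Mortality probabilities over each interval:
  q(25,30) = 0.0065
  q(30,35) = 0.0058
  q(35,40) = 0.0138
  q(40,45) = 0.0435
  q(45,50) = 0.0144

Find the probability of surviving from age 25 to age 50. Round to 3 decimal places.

0.918

Survival from 25 to 50 is the product of surviving each interval: (1 − 0.0065) × (1 − 0.0058) × (1 − 0.0138) × (1 − 0.0435) × (1 − 0.0144).
= 0.9935 × 0.9942 × 0.9862 × 0.9565 × 0.9856 = 0.918316.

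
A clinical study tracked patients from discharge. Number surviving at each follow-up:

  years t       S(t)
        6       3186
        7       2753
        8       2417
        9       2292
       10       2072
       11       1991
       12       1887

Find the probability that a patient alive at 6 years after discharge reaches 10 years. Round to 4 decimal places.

The conditional survival probability is S(10)/S(6) = 2072/3186 = 0.650345.

0.6503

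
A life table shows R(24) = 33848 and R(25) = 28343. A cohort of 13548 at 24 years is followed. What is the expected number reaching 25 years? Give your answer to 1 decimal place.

11344.6

The relevant probability is 28343/33848 = 0.837361.
Expected number = 13548 × 0.837361 = 11344.6.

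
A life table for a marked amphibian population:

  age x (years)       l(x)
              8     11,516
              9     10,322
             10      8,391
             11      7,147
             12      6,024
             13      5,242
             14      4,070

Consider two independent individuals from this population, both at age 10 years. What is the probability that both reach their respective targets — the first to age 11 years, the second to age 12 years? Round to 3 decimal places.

0.611

p₁ = l(11)/l(10) = 7,147/8,391 = 0.851746; p₂ = l(12)/l(10) = 6,024/8,391 = 0.717912.
P(both) = p₁ × p₂ = 0.851746 × 0.717912 = 0.611479.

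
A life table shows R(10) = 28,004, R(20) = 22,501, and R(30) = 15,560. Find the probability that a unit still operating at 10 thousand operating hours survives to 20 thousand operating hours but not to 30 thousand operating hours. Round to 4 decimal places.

0.2479

This is the probability of reaching 20 but not 30, conditional on being operational at 10: (R(20) − R(30)) / R(10).
= (22,501 − 15,560) / 28,004 = 6,941 / 28,004 = 0.247857.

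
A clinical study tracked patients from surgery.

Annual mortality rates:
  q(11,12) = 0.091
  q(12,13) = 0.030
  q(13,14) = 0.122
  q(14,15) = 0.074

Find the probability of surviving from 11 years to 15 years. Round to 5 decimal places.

The overall survival probability is (1 − 0.091) × (1 − 0.030) × (1 − 0.122) × (1 − 0.074).
= 0.909 × 0.970 × 0.878 × 0.926 = 0.716871.

0.71687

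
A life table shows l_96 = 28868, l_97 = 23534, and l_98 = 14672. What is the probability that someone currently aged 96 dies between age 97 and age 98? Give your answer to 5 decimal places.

We want 1|1q96 = (l_97 − l_98)/l_96.
This is the probability of reaching 97 but not 98, conditional on being alive at 96: (l_97 − l_98) / l_96.
= (23534 − 14672) / 28868 = 8862 / 28868 = 0.306984.

0.30698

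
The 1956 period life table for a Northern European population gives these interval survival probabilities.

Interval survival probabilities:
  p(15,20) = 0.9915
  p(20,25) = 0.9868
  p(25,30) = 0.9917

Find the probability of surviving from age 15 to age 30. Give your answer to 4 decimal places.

Survival from 15 to 30 is the product of surviving each interval: 0.9915 × 0.9868 × 0.9917.
= 0.970291.

0.9703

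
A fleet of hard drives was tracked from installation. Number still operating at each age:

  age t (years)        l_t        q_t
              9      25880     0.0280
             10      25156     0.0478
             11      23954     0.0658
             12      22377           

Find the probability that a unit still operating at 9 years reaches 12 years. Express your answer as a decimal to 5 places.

0.86464

The conditional survival probability is l_12/l_9 = 22377/25880 = 0.864645.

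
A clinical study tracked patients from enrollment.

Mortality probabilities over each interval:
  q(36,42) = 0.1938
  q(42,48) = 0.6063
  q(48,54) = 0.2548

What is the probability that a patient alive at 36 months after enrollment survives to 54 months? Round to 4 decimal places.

0.2365

Survival from 36 to 54 is the product of surviving each interval: (1 − 0.1938) × (1 − 0.6063) × (1 − 0.2548).
= 0.8062 × 0.3937 × 0.7452 = 0.236527.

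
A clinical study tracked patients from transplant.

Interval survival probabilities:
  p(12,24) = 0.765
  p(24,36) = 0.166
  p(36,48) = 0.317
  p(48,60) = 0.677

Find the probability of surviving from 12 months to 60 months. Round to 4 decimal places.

The overall survival probability is 0.765 × 0.166 × 0.317 × 0.677.
= 0.027253.

0.0273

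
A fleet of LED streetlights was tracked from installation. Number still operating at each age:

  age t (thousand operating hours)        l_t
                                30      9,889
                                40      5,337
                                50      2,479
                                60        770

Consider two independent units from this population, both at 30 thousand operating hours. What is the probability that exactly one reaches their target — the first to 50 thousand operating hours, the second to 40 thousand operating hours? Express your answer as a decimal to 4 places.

0.5198

p₁ = l_50/l_30 = 2,479/9,889 = 0.250683; p₂ = l_40/l_30 = 5,337/9,889 = 0.539691.
P(exactly one) = p₁(1−p₂) + (1−p₁)p₂ = 0.115392 + 0.404400 = 0.519791.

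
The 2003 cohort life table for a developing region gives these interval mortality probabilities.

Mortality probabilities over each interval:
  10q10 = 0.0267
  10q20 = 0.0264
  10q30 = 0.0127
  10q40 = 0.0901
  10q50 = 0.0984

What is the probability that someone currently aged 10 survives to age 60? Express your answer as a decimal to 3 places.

50p10 = (1 − 0.0267) × (1 − 0.0264) × (1 − 0.0127) × (1 − 0.0901) × (1 − 0.0984).
= 0.9733 × 0.9736 × 0.9873 × 0.9099 × 0.9016 = 0.767510.

0.768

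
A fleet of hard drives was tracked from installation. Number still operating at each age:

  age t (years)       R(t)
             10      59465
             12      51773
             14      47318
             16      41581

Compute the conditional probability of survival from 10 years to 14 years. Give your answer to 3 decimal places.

0.796

The conditional survival probability is R(14)/R(10) = 47318/59465 = 0.795729.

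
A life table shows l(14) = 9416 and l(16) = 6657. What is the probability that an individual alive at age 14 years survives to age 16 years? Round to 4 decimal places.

The conditional survival probability is l(16)/l(14) = 6657/9416 = 0.706988.

0.7070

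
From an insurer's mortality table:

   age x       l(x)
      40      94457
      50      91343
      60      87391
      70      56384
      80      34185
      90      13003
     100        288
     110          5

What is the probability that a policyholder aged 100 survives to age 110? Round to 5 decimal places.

The conditional survival probability is l(110)/l(100) = 5/288 = 0.017361.

0.01736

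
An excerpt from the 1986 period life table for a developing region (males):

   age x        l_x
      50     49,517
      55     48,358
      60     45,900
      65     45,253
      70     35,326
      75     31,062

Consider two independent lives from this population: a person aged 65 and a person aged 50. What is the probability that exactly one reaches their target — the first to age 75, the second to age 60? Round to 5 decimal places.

0.34082

p₁ = l_75/l_65 = 31,062/45,253 = 0.686408; p₂ = l_60/l_50 = 45,900/49,517 = 0.926954.
P(exactly one) = p₁(1−p₂) + (1−p₁)p₂ = 0.050139 + 0.290685 = 0.340825.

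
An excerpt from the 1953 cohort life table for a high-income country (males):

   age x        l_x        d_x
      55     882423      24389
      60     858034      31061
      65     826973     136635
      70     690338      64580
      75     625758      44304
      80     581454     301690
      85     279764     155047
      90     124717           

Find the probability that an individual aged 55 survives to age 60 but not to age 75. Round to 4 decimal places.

0.2632

This is the probability of reaching 60 but not 75, conditional on being alive at 55: (l_60 − l_75) / l_55.
= (858034 − 625758) / 882423 = 232276 / 882423 = 0.263225.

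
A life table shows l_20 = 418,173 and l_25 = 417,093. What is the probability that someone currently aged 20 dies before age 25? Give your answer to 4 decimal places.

P(die before 25 | alive at 20) = 1 − l_25/l_20 = 1 − 417,093/418,173 = (1,080)/418,173 = 0.002583.

0.0026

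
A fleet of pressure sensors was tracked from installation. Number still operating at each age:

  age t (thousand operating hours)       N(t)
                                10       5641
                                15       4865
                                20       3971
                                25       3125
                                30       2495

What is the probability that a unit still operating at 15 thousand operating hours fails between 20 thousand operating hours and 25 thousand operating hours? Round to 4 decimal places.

0.1739

This is the probability of reaching 20 but not 25, conditional on being operational at 15: (N(20) − N(25)) / N(15).
= (3971 − 3125) / 4865 = 846 / 4865 = 0.173895.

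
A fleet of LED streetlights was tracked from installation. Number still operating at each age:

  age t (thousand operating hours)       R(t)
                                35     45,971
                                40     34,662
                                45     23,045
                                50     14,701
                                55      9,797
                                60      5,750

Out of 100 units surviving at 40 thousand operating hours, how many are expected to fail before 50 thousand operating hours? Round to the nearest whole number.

58

The relevant probability is 1 − 14,701/34,662 = 0.575876.
Expected number = 100 × 0.575876 = 58.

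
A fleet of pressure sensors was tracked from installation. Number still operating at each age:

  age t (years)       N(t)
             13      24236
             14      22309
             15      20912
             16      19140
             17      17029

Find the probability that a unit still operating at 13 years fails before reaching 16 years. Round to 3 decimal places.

0.210

P(fail before 16 | operational at 13) = 1 − N(16)/N(13) = 1 − 19140/24236 = (5096)/24236 = 0.210266.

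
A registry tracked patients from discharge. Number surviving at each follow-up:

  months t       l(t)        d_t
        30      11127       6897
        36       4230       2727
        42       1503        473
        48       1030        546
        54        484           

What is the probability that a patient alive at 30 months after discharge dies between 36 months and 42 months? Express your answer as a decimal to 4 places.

0.2451

This is the probability of reaching 36 but not 42, conditional on being alive at 30: (l(36) − l(42)) / l(30).
= (4230 − 1503) / 11127 = 2727 / 11127 = 0.245080.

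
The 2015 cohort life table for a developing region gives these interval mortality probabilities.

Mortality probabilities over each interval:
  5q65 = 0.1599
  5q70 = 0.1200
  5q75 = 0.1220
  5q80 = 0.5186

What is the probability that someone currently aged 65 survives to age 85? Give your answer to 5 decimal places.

0.31247

Chaining the interval survival probabilities: (1 − 0.1599) × (1 − 0.1200) × (1 − 0.1220) × (1 − 0.5186).
= 0.8401 × 0.8800 × 0.8780 × 0.4814 = 0.312474.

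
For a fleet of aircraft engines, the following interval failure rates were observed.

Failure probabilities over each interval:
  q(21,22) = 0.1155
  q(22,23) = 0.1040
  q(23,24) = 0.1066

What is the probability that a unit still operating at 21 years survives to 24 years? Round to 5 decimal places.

0.70803

P(survive 21→24) = (1 − 0.1155) × (1 − 0.1040) × (1 − 0.1066).
= 0.8845 × 0.8960 × 0.8934 = 0.708030.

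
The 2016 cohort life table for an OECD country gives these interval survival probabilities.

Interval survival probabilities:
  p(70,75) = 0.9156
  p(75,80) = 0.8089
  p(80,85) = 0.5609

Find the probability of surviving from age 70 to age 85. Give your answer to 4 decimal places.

0.4154

Survival from 70 to 85 is the product of surviving each interval: 0.9156 × 0.8089 × 0.5609.
= 0.415419.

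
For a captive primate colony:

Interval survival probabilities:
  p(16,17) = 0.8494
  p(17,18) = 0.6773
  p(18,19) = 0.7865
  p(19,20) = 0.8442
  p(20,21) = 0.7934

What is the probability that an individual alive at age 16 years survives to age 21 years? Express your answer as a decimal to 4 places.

The overall survival probability is 0.8494 × 0.6773 × 0.7865 × 0.8442 × 0.7934.
= 0.303061.

0.3031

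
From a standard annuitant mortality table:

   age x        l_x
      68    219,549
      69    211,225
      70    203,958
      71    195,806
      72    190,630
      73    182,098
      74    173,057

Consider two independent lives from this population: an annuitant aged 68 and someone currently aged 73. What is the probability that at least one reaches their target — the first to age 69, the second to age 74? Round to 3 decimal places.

0.998

p₁ = l_69/l_68 = 211,225/219,549 = 0.962086; p₂ = l_74/l_73 = 173,057/182,098 = 0.950351.
P(at least one) = 1 − (1−p₁)(1−p₂) = 1 − 0.037914 × 0.049649 = 0.998118.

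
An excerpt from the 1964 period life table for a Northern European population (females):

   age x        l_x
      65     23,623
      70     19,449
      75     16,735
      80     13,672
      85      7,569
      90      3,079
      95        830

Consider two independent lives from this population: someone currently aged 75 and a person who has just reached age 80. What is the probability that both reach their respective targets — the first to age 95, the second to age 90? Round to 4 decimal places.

p₁ = l_95/l_75 = 830/16,735 = 0.049597; p₂ = l_90/l_80 = 3,079/13,672 = 0.225205.
P(both) = p₁ × p₂ = 0.049597 × 0.225205 = 0.011169.

0.0112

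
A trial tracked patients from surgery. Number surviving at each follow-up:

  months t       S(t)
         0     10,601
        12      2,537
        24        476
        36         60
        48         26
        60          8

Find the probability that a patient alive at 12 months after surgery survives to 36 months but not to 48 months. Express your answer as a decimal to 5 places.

This is the probability of reaching 36 but not 48, conditional on being alive at 12: (S(36) − S(48)) / S(12).
= (60 − 26) / 2,537 = 34 / 2,537 = 0.013402.

0.01340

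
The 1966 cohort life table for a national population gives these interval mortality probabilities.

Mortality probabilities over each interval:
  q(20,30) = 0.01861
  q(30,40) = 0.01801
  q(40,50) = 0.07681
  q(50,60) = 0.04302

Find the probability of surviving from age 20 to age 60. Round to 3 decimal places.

P(survive 20→60) = (1 − 0.01861) × (1 − 0.01801) × (1 − 0.07681) × (1 − 0.04302).
= 0.98139 × 0.98199 × 0.92319 × 0.95698 = 0.851418.

0.851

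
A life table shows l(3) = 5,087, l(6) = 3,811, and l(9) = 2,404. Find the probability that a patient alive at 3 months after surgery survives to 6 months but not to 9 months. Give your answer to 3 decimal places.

0.277

This is the probability of reaching 6 but not 9, conditional on being alive at 3: (l(6) − l(9)) / l(3).
= (3,811 − 2,404) / 5,087 = 1,407 / 5,087 = 0.276587.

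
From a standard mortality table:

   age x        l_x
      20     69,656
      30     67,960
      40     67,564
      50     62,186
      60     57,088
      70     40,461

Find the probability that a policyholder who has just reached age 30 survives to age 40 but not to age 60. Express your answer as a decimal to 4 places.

We want 10|20q30 = (l_40 − l_60)/l_30.
This is the probability of reaching 40 but not 60, conditional on being alive at 30: (l_40 − l_60) / l_30.
= (67,564 − 57,088) / 67,960 = 10,476 / 67,960 = 0.154149.

0.1541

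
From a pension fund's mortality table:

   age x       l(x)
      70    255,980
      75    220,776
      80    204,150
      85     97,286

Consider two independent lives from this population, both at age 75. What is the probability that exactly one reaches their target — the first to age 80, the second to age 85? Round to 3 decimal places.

0.550

p₁ = l(80)/l(75) = 204,150/220,776 = 0.924693; p₂ = l(85)/l(75) = 97,286/220,776 = 0.440655.
P(exactly one) = p₁(1−p₂) + (1−p₁)p₂ = 0.517222 + 0.033184 = 0.550407.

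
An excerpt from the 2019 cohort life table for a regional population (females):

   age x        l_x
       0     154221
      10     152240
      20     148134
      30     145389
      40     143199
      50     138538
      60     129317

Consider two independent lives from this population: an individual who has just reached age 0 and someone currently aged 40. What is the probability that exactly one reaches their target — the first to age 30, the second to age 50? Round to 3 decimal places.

p₁ = l_30/l_0 = 145389/154221 = 0.942732; p₂ = l_50/l_40 = 138538/143199 = 0.967451.
P(exactly one) = p₁(1−p₂) + (1−p₁)p₂ = 0.030685 + 0.055404 = 0.086089.

0.086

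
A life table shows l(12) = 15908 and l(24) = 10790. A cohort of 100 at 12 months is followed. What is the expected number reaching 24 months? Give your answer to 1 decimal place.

67.8

The relevant probability is 10790/15908 = 0.678275.
Expected number = 100 × 0.678275 = 67.8.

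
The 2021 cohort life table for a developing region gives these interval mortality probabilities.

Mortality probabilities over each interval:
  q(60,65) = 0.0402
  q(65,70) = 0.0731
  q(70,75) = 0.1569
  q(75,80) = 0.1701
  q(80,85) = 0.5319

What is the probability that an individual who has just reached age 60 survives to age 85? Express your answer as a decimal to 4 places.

0.2914

Survival from 60 to 85 is the product of surviving each interval: (1 − 0.0402) × (1 − 0.0731) × (1 − 0.1569) × (1 − 0.1701) × (1 − 0.5319).
= 0.9598 × 0.9269 × 0.8431 × 0.8299 × 0.4681 = 0.291378.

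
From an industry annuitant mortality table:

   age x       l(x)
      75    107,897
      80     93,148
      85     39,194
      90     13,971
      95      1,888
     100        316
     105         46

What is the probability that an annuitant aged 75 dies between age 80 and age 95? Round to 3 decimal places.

0.846

This is the probability of reaching 80 but not 95, conditional on being alive at 75: (l(80) − l(95)) / l(75).
= (93,148 − 1,888) / 107,897 = 91,260 / 107,897 = 0.845807.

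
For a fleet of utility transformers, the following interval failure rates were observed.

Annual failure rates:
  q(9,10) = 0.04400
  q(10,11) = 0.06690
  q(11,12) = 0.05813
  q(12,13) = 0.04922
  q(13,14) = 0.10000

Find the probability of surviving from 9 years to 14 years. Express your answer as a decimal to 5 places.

P(survive 9→14) = (1 − 0.04400) × (1 − 0.06690) × (1 − 0.05813) × (1 − 0.04922) × (1 − 0.10000).
= 0.95600 × 0.93310 × 0.94187 × 0.95078 × 0.90000 = 0.718951.

0.71895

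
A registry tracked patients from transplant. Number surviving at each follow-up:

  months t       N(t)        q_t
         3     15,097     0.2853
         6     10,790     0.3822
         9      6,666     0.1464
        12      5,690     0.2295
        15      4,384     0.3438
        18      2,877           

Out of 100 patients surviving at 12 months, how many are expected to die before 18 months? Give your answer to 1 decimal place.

The relevant probability is 1 − 2,877/5,690 = 0.494376.
Expected number = 100 × 0.494376 = 49.4.

49.4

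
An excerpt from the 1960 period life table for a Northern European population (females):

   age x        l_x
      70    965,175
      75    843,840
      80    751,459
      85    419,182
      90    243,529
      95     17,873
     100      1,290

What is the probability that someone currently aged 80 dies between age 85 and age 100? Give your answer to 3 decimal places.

0.556

This is the probability of reaching 85 but not 100, conditional on being alive at 80: (l_85 − l_100) / l_80.
= (419,182 − 1,290) / 751,459 = 417,892 / 751,459 = 0.556108.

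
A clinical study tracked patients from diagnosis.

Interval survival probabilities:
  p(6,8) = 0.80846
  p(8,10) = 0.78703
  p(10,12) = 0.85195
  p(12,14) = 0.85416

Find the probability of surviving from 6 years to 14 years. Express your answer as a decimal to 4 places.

Survival from 6 to 14 is the product of surviving each interval: 0.80846 × 0.78703 × 0.85195 × 0.85416.
= 0.463024.

0.4630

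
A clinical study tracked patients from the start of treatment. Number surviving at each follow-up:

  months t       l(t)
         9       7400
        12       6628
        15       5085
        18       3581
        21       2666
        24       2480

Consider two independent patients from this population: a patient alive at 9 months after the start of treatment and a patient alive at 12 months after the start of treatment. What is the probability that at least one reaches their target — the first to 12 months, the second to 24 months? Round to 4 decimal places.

0.9347

p₁ = l(12)/l(9) = 6628/7400 = 0.895676; p₂ = l(24)/l(12) = 2480/6628 = 0.374170.
P(at least one) = 1 − (1−p₁)(1−p₂) = 1 − 0.104324 × 0.625830 = 0.934711.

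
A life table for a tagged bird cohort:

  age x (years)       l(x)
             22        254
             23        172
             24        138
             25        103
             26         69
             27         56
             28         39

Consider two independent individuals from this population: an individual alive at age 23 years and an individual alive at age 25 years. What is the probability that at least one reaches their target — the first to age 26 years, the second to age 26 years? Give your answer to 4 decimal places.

p₁ = l(26)/l(23) = 69/172 = 0.401163; p₂ = l(26)/l(25) = 69/103 = 0.669903.
P(at least one) = 1 − (1−p₁)(1−p₂) = 1 − 0.598837 × 0.330097 = 0.802326.

0.8023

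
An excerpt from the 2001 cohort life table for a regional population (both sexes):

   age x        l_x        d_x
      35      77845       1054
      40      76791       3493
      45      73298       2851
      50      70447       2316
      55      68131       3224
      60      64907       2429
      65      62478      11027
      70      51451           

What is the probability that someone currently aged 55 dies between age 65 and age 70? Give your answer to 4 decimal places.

0.1618

We want 10|5q55 = (l_65 − l_70)/l_55.
This is the probability of reaching 65 but not 70, conditional on being alive at 55: (l_65 − l_70) / l_55.
= (62478 − 51451) / 68131 = 11027 / 68131 = 0.161850.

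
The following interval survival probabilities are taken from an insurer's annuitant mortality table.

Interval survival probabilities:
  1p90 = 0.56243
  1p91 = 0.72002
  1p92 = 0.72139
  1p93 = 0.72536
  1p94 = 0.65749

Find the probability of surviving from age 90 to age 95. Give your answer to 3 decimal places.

0.139

Survival from 90 to 95 is the product of surviving each interval: 0.56243 × 0.72002 × 0.72139 × 0.72536 × 0.65749.
= 0.139324.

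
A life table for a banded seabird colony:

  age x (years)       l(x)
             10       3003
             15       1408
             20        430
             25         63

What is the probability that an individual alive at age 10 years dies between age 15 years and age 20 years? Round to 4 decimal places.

This is the probability of reaching 15 but not 20, conditional on being alive at 10: (l(15) − l(20)) / l(10).
= (1408 − 430) / 3003 = 978 / 3003 = 0.325674.

0.3257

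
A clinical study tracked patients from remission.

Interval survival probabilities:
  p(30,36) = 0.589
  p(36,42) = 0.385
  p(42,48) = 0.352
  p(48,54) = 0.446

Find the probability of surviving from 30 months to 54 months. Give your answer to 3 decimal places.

The overall survival probability is 0.589 × 0.385 × 0.352 × 0.446.
= 0.035600.

0.036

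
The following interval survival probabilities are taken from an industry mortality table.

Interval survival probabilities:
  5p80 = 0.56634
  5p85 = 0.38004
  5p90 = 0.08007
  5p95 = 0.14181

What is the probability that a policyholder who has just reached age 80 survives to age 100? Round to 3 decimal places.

0.002

20p80 = 0.56634 × 0.38004 × 0.08007 × 0.14181.
= 0.002444.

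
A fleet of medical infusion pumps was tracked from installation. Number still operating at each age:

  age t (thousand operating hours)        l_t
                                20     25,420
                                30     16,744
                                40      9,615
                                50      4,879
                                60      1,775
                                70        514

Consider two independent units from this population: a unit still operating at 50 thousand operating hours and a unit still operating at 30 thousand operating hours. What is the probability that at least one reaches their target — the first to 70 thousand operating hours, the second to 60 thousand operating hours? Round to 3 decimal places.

0.200

p₁ = l_70/l_50 = 514/4,879 = 0.105349; p₂ = l_60/l_30 = 1,775/16,744 = 0.106008.
P(at least one) = 1 − (1−p₁)(1−p₂) = 1 − 0.894651 × 0.893992 = 0.200189.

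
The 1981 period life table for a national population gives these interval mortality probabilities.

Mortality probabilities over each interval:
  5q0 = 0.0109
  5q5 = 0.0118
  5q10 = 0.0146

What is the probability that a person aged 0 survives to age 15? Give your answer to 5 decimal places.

0.96316

The overall survival probability is (1 − 0.0109) × (1 − 0.0118) × (1 − 0.0146).
= 0.9891 × 0.9882 × 0.9854 = 0.963158.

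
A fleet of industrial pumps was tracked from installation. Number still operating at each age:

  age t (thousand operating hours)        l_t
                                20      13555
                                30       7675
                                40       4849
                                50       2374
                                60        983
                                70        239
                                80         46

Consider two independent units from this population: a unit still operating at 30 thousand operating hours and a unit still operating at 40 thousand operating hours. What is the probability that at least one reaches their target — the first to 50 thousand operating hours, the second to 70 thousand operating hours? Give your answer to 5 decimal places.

0.34336

p₁ = l_50/l_30 = 2374/7675 = 0.309316; p₂ = l_70/l_40 = 239/4849 = 0.049289.
P(at least one) = 1 − (1−p₁)(1−p₂) = 1 − 0.690684 × 0.950711 = 0.343359.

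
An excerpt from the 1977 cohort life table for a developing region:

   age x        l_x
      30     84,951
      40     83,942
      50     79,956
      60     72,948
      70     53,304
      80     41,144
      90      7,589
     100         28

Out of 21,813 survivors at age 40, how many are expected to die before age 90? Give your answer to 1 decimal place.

The relevant probability is 1 − 7,589/83,942 = 0.909592.
Expected number = 21,813 × 0.909592 = 19840.9.

19840.9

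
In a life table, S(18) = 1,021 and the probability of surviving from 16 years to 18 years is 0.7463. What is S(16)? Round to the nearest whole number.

1368

S(16) = S(18) / p = 1,021 / 0.7463 = 1368.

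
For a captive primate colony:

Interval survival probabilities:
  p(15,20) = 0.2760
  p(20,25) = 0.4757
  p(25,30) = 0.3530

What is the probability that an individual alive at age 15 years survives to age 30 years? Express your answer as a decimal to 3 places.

0.046

P(survive 15→30) = 0.2760 × 0.4757 × 0.3530.
= 0.046346.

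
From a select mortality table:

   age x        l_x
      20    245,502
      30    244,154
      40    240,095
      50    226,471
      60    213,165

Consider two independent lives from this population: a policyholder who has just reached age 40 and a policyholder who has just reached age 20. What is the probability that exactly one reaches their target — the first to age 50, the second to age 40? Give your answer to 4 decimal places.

p₁ = l_50/l_40 = 226,471/240,095 = 0.943256; p₂ = l_40/l_20 = 240,095/245,502 = 0.977976.
P(exactly one) = p₁(1−p₂) + (1−p₁)p₂ = 0.020774 + 0.055494 = 0.076269.

0.0763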